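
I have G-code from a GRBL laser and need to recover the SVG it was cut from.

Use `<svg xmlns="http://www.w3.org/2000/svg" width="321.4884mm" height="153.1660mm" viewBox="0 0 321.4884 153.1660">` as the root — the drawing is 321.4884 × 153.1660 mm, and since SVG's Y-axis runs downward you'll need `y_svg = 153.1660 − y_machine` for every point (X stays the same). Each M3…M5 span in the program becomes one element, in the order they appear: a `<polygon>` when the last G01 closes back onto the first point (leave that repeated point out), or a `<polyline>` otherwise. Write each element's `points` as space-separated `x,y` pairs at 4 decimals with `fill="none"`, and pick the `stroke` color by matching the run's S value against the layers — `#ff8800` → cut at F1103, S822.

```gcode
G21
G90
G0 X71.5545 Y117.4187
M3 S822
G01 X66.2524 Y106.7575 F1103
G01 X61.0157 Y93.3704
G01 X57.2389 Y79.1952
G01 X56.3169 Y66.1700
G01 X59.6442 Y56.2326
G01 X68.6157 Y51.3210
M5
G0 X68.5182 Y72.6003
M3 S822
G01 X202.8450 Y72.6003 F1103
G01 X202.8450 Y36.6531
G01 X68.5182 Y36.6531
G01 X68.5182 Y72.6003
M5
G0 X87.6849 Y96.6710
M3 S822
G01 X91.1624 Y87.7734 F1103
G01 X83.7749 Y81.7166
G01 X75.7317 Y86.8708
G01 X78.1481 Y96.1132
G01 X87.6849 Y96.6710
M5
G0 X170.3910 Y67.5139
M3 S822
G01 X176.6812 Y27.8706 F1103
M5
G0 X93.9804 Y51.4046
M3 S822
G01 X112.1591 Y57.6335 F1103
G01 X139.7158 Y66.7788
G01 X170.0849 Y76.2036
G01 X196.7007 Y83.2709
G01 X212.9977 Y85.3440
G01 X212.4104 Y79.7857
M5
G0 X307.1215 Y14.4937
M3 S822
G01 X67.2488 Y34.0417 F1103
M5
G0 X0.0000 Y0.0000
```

<svg xmlns="http://www.w3.org/2000/svg" width="321.4884mm" height="153.1660mm" viewBox="0 0 321.4884 153.1660">
  <polyline points="71.5545,35.7473 66.2524,46.4085 61.0157,59.7956 57.2389,73.9708 56.3169,86.9960 59.6442,96.9334 68.6157,101.8450" fill="none" stroke="#ff8800"/>
  <polygon points="68.5182,80.5657 202.8450,80.5657 202.8450,116.5129 68.5182,116.5129" fill="none" stroke="#ff8800"/>
  <polygon points="87.6849,56.4950 91.1624,65.3926 83.7749,71.4494 75.7317,66.2952 78.1481,57.0528" fill="none" stroke="#ff8800"/>
  <polyline points="170.3910,85.6521 176.6812,125.2954" fill="none" stroke="#ff8800"/>
  <polyline points="93.9804,101.7614 112.1591,95.5325 139.7158,86.3872 170.0849,76.9624 196.7007,69.8951 212.9977,67.8220 212.4104,73.3803" fill="none" stroke="#ff8800"/>
  <polyline points="307.1215,138.6723 67.2488,119.1243" fill="none" stroke="#ff8800"/>
</svg>

Machine Y-up, SVG Y-down with viewBox height 153.1660, so y_svg = 153.1660 − y_machine; X carries over. Every run uses S822, so all elements get stroke `#ff8800` (cut).

Run 1: The run is open, so emit a `<polyline>` with points (Y-flipped): 71.5545,35.7473 66.2524,46.4085 61.0157,59.7956 57.2389,73.9708 56.3169,86.9960 59.6442,96.9334 68.6157,101.8450.

Run 2: The run returns to its start, so emit a `<polygon>` with points (Y-flipped): 68.5182,80.5657 202.8450,80.5657 202.8450,116.5129 68.5182,116.5129.

Run 3: The run returns to its start, so emit a `<polygon>` with points (Y-flipped): 87.6849,56.4950 91.1624,65.3926 83.7749,71.4494 75.7317,66.2952 78.1481,57.0528.

Run 4: The run is open, so emit a `<polyline>` with points (Y-flipped): 170.3910,85.6521 176.6812,125.2954.

Run 5: The run is open, so emit a `<polyline>` with points (Y-flipped): 93.9804,101.7614 112.1591,95.5325 139.7158,86.3872 170.0849,76.9624 196.7007,69.8951 212.9977,67.8220 212.4104,73.3803.

Run 6: The run is open, so emit a `<polyline>` with points (Y-flipped): 307.1215,138.6723 67.2488,119.1243.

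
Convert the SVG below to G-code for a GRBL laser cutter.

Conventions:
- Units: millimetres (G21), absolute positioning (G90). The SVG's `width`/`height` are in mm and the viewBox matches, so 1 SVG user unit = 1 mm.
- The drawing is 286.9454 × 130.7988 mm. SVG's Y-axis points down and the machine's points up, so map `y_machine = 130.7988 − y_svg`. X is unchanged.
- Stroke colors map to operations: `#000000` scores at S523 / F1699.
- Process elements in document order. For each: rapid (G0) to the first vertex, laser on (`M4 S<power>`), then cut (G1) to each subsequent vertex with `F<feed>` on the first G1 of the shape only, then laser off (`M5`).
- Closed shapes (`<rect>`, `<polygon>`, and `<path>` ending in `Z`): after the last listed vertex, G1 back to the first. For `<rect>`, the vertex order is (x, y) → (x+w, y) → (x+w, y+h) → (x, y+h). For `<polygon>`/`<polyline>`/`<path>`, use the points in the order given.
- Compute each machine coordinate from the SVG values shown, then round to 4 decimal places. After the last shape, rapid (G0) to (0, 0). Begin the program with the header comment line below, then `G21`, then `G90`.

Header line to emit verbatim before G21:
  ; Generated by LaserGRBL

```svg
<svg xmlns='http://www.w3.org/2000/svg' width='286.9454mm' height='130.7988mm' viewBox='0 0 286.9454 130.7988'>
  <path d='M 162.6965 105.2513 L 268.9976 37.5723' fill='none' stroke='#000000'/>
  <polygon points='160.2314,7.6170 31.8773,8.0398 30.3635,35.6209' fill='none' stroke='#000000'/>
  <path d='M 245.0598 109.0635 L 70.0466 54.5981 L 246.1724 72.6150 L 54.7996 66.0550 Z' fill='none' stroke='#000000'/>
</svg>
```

; Generated by LaserGRBL
G21
G90
G0 X162.6965 Y25.5475
M4 S523
G1 X268.9976 Y93.2265 F1699
M5
G0 X160.2314 Y123.1818
M4 S523
G1 X31.8773 Y122.7590 F1699
G1 X30.3635 Y95.1779
G1 X160.2314 Y123.1818
M5
G0 X245.0598 Y21.7353
M4 S523
G1 X70.0466 Y76.2007 F1699
G1 X246.1724 Y58.1838
G1 X54.7996 Y64.7438
G1 X245.0598 Y21.7353
M5
G0 X0.0000 Y0.0000

viewBox `0 0 286.9454 130.7988` with mm width/height → 1 unit = 1 mm. Flip: y_m = 130.7988 − y_svg.

**Shape 1** — `<path>` line segment, stroke `#000000` → score (S523, F1699). Machine vertices: (162.6965,25.5475) → (268.9976,93.2265). Open path.

**Shape 2** — `<polygon>` closed polygon, stroke `#000000` → score (S523, F1699). Machine vertices: (160.2314,123.1818) → (31.8773,122.7590) → (30.3635,95.1779) → (160.2314,123.1818). Closed: final G1 returns to the first vertex.

**Shape 3** — `<path>` closed polygon, stroke `#000000` → score (S523, F1699). Machine vertices: (245.0598,21.7353) → (70.0466,76.2007) → (246.1724,58.1838) → (54.7996,64.7438) → (245.0598,21.7353). Closed: final G1 returns to the first vertex.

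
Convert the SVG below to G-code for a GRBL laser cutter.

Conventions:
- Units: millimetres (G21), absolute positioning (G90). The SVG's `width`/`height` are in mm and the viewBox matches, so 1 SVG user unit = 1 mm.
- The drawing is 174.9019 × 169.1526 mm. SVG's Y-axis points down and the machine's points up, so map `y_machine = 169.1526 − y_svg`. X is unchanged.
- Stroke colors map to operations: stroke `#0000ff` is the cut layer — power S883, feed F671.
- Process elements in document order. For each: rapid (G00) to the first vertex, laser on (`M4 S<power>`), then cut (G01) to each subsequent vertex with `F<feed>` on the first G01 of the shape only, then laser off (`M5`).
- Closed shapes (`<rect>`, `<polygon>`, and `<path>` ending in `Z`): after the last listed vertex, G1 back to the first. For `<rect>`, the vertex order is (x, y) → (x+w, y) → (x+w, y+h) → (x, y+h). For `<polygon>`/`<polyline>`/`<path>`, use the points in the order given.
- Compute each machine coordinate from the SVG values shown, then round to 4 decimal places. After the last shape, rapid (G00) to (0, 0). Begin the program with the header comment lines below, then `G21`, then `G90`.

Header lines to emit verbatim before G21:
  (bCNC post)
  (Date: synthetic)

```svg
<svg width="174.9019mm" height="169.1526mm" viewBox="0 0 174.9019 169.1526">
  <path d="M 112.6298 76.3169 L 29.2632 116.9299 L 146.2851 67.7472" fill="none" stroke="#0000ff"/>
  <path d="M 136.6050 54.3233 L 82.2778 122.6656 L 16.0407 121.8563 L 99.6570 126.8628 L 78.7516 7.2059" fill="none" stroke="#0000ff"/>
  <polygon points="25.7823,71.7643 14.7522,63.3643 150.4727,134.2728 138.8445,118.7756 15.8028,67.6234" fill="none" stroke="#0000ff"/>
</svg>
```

(bCNC post)
(Date: synthetic)
G21
G90
G00 X112.6298 Y92.8357
M4 S883
G01 X29.2632 Y52.2227 F671
G01 X146.2851 Y101.4054
M5
G00 X136.6050 Y114.8293
M4 S883
G01 X82.2778 Y46.4870 F671
G01 X16.0407 Y47.2963
G01 X99.6570 Y42.2898
G01 X78.7516 Y161.9467
M5
G00 X25.7823 Y97.3883
M4 S883
G01 X14.7522 Y105.7883 F671
G01 X150.4727 Y34.8798
G01 X138.8445 Y50.3770
G01 X15.8028 Y101.5292
G01 X25.7823 Y97.3883
M5
G00 X0.0000 Y0.0000

1 u = 1 mm; y_m = 169.1526 − y.

[1] `<path>` open polyline, #0000ff→cut S883 F671: (112.6298,92.8357) → (29.2632,52.2227) → (146.2851,101.4054)

[2] `<path>` open polyline, #0000ff→cut S883 F671: (136.6050,114.8293) → (82.2778,46.4870) → (16.0407,47.2963) → (99.6570,42.2898) → (78.7516,161.9467)

[3] `<polygon>` closed polygon, #0000ff→cut S883 F671: (25.7823,97.3883) → (14.7522,105.7883) → (150.4727,34.8798) → (138.8445,50.3770) → (15.8028,101.5292) → (25.7823,97.3883) (closed)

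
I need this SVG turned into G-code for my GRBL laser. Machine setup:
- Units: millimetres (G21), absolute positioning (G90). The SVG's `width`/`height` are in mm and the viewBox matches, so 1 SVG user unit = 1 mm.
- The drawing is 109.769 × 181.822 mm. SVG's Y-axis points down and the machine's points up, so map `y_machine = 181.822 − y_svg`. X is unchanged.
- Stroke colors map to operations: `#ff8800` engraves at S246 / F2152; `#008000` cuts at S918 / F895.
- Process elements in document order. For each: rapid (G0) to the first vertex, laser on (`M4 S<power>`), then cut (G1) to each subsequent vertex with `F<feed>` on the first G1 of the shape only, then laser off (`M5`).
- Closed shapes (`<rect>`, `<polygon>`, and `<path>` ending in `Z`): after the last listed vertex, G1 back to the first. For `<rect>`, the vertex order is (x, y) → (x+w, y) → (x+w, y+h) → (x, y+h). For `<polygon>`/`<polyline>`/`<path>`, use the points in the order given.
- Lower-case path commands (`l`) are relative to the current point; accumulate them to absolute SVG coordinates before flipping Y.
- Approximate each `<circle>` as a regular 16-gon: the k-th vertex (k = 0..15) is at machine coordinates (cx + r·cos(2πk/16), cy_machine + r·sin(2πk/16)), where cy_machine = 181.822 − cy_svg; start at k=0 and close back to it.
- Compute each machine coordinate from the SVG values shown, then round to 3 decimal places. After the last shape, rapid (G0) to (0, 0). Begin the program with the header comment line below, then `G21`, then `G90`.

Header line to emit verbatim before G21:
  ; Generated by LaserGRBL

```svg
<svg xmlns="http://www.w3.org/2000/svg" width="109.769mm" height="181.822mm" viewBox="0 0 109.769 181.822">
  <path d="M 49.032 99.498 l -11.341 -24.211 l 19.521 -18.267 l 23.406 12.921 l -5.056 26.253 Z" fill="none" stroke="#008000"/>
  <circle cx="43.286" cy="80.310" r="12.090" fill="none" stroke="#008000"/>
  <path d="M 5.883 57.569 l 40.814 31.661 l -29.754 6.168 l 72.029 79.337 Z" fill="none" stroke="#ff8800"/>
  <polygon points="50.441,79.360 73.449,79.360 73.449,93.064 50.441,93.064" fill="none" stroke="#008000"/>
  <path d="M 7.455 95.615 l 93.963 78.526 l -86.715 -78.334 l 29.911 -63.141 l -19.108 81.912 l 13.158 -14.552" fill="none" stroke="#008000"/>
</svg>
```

Since the viewBox matches the mm dimensions, user units are millimetres directly. The only transform is the Y-flip y_m = 181.822 − y_svg.

Shape 1 is a regular polygon drawn with `<path>`. Its stroke #008000 means cut at S918, F895. After flipping Y the toolpath is (49.032,82.324) → (37.691,106.535) → (57.212,124.802) → (80.618,111.881) → (75.562,85.628) → (49.032,82.324), returning to the start.

Shape 2 is a circle drawn with `<circle>`. Its stroke #008000 means cut at S918, F895. After flipping Y the toolpath is (55.376,101.512) → (54.456,106.139) → (51.835,110.061) → (47.913,112.682) → (43.286,113.602) → (38.659,112.682) → (34.737,110.061) → (32.116,106.139) → (31.196,101.512) → (32.116,96.885) → (34.737,92.963) → (38.659,90.342) → (43.286,89.422) → (47.913,90.342) → (51.835,92.963) → (54.456,96.885) → (55.376,101.512), returning to the start.

Shape 3 is a closed polygon drawn with `<path>`. Its stroke #ff8800 means engrave at S246, F2152. After flipping Y the toolpath is (5.883,124.253) → (46.697,92.592) → (16.943,86.424) → (88.972,7.087) → (5.883,124.253), returning to the start.

Shape 4 is a rectangle drawn with `<polygon>`. Its stroke #008000 means cut at S918, F895. After flipping Y the toolpath is (50.441,102.462) → (73.449,102.462) → (73.449,88.758) → (50.441,88.758) → (50.441,102.462), returning to the start.

Shape 5 is a open polyline drawn with `<path>`. Its stroke #008000 means cut at S918, F895. After flipping Y the toolpath is (7.455,86.207) → (101.418,7.681) → (14.703,86.015) → (44.614,149.156) → (25.506,67.244) → (38.664,81.796).

; Generated by LaserGRBL
G21
G90
G0 X49.032 Y82.324
M4 S918
G1 X37.691 Y106.535 F895
G1 X57.212 Y124.802
G1 X80.618 Y111.881
G1 X75.562 Y85.628
G1 X49.032 Y82.324
M5
G0 X55.376 Y101.512
M4 S918
G1 X54.456 Y106.139 F895
G1 X51.835 Y110.061
G1 X47.913 Y112.682
G1 X43.286 Y113.602
G1 X38.659 Y112.682
G1 X34.737 Y110.061
G1 X32.116 Y106.139
G1 X31.196 Y101.512
G1 X32.116 Y96.885
G1 X34.737 Y92.963
G1 X38.659 Y90.342
G1 X43.286 Y89.422
G1 X47.913 Y90.342
G1 X51.835 Y92.963
G1 X54.456 Y96.885
G1 X55.376 Y101.512
M5
G0 X5.883 Y124.253
M4 S246
G1 X46.697 Y92.592 F2152
G1 X16.943 Y86.424
G1 X88.972 Y7.087
G1 X5.883 Y124.253
M5
G0 X50.441 Y102.462
M4 S918
G1 X73.449 Y102.462 F895
G1 X73.449 Y88.758
G1 X50.441 Y88.758
G1 X50.441 Y102.462
M5
G0 X7.455 Y86.207
M4 S918
G1 X101.418 Y7.681 F895
G1 X14.703 Y86.015
G1 X44.614 Y149.156
G1 X25.506 Y67.244
G1 X38.664 Y81.796
M5
G0 X0.000 Y0.000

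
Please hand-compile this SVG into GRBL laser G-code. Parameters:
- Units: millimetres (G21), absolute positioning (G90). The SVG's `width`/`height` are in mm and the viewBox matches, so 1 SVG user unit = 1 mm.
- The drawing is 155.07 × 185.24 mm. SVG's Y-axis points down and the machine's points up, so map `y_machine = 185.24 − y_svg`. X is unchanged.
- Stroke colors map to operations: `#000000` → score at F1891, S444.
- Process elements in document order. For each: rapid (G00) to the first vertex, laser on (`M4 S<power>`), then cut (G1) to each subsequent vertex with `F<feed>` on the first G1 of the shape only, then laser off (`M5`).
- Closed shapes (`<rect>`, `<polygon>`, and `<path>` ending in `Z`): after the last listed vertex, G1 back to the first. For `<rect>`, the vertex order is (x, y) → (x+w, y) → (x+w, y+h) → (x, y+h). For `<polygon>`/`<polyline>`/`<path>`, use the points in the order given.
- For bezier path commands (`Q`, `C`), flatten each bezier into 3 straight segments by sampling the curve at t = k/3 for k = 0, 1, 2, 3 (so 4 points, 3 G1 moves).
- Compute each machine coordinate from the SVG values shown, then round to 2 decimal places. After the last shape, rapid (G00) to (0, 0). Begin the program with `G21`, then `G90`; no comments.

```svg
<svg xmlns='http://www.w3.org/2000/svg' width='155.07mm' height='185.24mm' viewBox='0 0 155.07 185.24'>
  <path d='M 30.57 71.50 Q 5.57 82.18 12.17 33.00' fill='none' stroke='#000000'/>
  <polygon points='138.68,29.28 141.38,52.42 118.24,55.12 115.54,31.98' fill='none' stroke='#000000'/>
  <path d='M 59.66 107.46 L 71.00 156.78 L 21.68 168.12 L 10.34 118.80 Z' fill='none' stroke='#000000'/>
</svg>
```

G21
G90
G00 X30.57 Y113.74
M4 S444
G1 X17.41 Y113.27 F1891
G1 X11.28 Y126.10
G1 X12.17 Y152.24
M5
G00 X138.68 Y155.96
M4 S444
G1 X141.38 Y132.82 F1891
G1 X118.24 Y130.12
G1 X115.54 Y153.26
G1 X138.68 Y155.96
M5
G00 X59.66 Y77.78
M4 S444
G1 X71.00 Y28.46 F1891
G1 X21.68 Y17.12
G1 X10.34 Y66.44
G1 X59.66 Y77.78
M5
G00 X0.00 Y0.00

viewBox `0 0 155.07 185.24` with mm width/height → 1 unit = 1 mm. Flip: y_m = 185.24 − y_svg.

**Shape 1** — `<path>` quadratic bezier, stroke `#000000` → score (S444, F1891). Control points (SVG): P0=(30.57,71.50), P1=(5.57,82.18), P2=(12.17,33.00); sampled at t=k/3. Machine vertices: (30.57,113.74) → (17.41,113.27) → (11.28,126.10) → (12.17,152.24). Open path.

**Shape 2** — `<polygon>` regular polygon, stroke `#000000` → score (S444, F1891). Machine vertices: (138.68,155.96) → (141.38,132.82) → (118.24,130.12) → (115.54,153.26) → (138.68,155.96). Closed: final G1 returns to the first vertex.

**Shape 3** — `<path>` regular polygon, stroke `#000000` → score (S444, F1891). Machine vertices: (59.66,77.78) → (71.00,28.46) → (21.68,17.12) → (10.34,66.44) → (59.66,77.78). Closed: final G1 returns to the first vertex.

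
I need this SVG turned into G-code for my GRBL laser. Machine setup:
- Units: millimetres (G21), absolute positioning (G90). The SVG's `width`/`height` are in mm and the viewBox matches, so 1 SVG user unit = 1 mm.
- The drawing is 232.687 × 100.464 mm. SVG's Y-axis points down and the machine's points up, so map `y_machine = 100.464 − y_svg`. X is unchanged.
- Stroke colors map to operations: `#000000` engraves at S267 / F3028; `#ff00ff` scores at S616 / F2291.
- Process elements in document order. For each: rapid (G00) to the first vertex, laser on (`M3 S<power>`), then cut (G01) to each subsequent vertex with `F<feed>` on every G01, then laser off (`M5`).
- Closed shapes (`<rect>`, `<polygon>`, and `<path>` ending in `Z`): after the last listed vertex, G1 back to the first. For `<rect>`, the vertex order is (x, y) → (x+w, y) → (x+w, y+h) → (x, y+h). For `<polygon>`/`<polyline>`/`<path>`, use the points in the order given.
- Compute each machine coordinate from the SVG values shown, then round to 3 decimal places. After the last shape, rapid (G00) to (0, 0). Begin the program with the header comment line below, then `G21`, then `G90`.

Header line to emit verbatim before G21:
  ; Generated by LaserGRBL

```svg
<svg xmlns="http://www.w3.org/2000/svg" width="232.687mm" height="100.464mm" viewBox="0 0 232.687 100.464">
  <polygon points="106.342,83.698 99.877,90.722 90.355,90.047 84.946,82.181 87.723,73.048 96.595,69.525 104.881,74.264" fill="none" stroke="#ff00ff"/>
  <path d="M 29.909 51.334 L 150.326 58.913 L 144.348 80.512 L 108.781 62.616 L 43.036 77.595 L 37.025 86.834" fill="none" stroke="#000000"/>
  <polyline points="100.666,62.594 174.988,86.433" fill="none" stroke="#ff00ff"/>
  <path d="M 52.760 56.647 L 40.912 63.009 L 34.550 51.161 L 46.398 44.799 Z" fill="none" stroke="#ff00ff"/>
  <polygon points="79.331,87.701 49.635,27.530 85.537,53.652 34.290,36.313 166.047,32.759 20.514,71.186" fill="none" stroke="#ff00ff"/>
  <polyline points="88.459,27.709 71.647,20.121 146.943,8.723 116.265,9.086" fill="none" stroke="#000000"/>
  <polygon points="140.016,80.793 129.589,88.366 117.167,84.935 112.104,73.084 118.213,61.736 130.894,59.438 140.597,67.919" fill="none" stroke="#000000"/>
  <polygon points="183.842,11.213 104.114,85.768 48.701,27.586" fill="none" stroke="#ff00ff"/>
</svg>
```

; Generated by LaserGRBL
G21
G90
G00 X106.342 Y16.766
M3 S616
G01 X99.877 Y9.742 F2291
G01 X90.355 Y10.417 F2291
G01 X84.946 Y18.283 F2291
G01 X87.723 Y27.416 F2291
G01 X96.595 Y30.939 F2291
G01 X104.881 Y26.200 F2291
G01 X106.342 Y16.766 F2291
M5
G00 X29.909 Y49.130
M3 S267
G01 X150.326 Y41.551 F3028
G01 X144.348 Y19.952 F3028
G01 X108.781 Y37.848 F3028
G01 X43.036 Y22.869 F3028
G01 X37.025 Y13.630 F3028
M5
G00 X100.666 Y37.870
M3 S616
G01 X174.988 Y14.031 F2291
M5
G00 X52.760 Y43.817
M3 S616
G01 X40.912 Y37.455 F2291
G01 X34.550 Y49.303 F2291
G01 X46.398 Y55.665 F2291
G01 X52.760 Y43.817 F2291
M5
G00 X79.331 Y12.763
M3 S616
G01 X49.635 Y72.934 F2291
G01 X85.537 Y46.812 F2291
G01 X34.290 Y64.151 F2291
G01 X166.047 Y67.705 F2291
G01 X20.514 Y29.278 F2291
G01 X79.331 Y12.763 F2291
M5
G00 X88.459 Y72.755
M3 S267
G01 X71.647 Y80.343 F3028
G01 X146.943 Y91.741 F3028
G01 X116.265 Y91.378 F3028
M5
G00 X140.016 Y19.671
M3 S267
G01 X129.589 Y12.098 F3028
G01 X117.167 Y15.529 F3028
G01 X112.104 Y27.380 F3028
G01 X118.213 Y38.728 F3028
G01 X130.894 Y41.026 F3028
G01 X140.597 Y32.545 F3028
G01 X140.016 Y19.671 F3028
M5
G00 X183.842 Y89.251
M3 S616
G01 X104.114 Y14.696 F2291
G01 X48.701 Y72.878 F2291
G01 X183.842 Y89.251 F2291
M5
G00 X0.000 Y0.000

1 u = 1 mm; y_m = 100.464 − y.

[1] `<polygon>` regular polygon, #ff00ff→score S616 F2291: (106.342,16.766) → (99.877,9.742) → (90.355,10.417) → (84.946,18.283) → (87.723,27.416) → (96.595,30.939) → (104.881,26.200) → (106.342,16.766) (closed)

[2] `<path>` open polyline, #000000→engrave S267 F3028: (29.909,49.130) → (150.326,41.551) → (144.348,19.952) → (108.781,37.848) → (43.036,22.869) → (37.025,13.630)

[3] `<polyline>` line segment, #ff00ff→score S616 F2291: (100.666,37.870) → (174.988,14.031)

[4] `<path>` regular polygon, #ff00ff→score S616 F2291: (52.760,43.817) → (40.912,37.455) → (34.550,49.303) → (46.398,55.665) → (52.760,43.817) (closed)

[5] `<polygon>` closed polygon, #ff00ff→score S616 F2291: (79.331,12.763) → (49.635,72.934) → (85.537,46.812) → (34.290,64.151) → (166.047,67.705) → (20.514,29.278) → (79.331,12.763) (closed)

[6] `<polyline>` open polyline, #000000→engrave S267 F3028: (88.459,72.755) → (71.647,80.343) → (146.943,91.741) → (116.265,91.378)

[7] `<polygon>` regular polygon, #000000→engrave S267 F3028: (140.016,19.671) → (129.589,12.098) → (117.167,15.529) → (112.104,27.380) → (118.213,38.728) → (130.894,41.026) → (140.597,32.545) → (140.016,19.671) (closed)

[8] `<polygon>` closed polygon, #ff00ff→score S616 F2291: (183.842,89.251) → (104.114,14.696) → (48.701,72.878) → (183.842,89.251) (closed)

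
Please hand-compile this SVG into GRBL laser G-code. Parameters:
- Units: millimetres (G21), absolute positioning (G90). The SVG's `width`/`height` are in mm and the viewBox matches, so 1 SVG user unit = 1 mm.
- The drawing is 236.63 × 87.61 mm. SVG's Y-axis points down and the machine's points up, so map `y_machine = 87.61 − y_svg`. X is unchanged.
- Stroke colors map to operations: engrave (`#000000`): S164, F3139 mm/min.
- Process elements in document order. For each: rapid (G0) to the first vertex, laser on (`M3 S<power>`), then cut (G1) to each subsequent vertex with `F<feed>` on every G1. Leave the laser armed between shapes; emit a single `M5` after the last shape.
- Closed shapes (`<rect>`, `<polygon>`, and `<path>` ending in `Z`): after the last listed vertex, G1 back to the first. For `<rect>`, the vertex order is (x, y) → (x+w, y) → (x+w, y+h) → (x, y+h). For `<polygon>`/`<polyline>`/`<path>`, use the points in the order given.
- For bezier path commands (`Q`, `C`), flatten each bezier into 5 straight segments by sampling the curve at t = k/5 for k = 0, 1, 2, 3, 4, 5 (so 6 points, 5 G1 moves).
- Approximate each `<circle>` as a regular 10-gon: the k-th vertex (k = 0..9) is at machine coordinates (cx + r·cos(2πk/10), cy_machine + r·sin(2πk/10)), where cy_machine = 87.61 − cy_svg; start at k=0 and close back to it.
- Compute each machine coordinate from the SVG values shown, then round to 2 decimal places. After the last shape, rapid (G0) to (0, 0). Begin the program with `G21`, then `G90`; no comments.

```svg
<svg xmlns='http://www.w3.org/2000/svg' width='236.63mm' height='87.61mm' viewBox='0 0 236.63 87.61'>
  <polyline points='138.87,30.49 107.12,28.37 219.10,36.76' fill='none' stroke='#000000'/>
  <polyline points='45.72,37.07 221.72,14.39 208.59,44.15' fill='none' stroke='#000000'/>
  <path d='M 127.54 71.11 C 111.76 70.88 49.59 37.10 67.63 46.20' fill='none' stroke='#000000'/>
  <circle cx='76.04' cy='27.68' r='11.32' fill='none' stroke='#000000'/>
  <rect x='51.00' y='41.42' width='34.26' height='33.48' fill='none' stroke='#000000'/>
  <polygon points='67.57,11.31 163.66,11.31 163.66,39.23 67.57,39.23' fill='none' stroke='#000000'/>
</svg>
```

G21
G90
G0 X138.87 Y57.12
M3 S164
G1 X107.12 Y59.24 F3139
G1 X219.10 Y50.85 F3139
G0 X45.72 Y50.54
M3 S164
G1 X221.72 Y73.22 F3139
G1 X208.59 Y43.46 F3139
G0 X127.54 Y16.50
M3 S164
G1 X113.52 Y20.05 F3139
G1 X94.44 Y27.99 F3139
G1 X76.38 Y36.64 F3139
G1 X65.42 Y42.34 F3139
G1 X67.63 Y41.41 F3139
G0 X87.36 Y59.93
M3 S164
G1 X85.20 Y66.58 F3139
G1 X79.54 Y70.70 F3139
G1 X72.54 Y70.70 F3139
G1 X66.88 Y66.58 F3139
G1 X64.72 Y59.93 F3139
G1 X66.88 Y53.28 F3139
G1 X72.54 Y49.16 F3139
G1 X79.54 Y49.16 F3139
G1 X85.20 Y53.28 F3139
G1 X87.36 Y59.93 F3139
G0 X51.00 Y46.19
M3 S164
G1 X85.26 Y46.19 F3139
G1 X85.26 Y12.71 F3139
G1 X51.00 Y12.71 F3139
G1 X51.00 Y46.19 F3139
G0 X67.57 Y76.30
M3 S164
G1 X163.66 Y76.30 F3139
G1 X163.66 Y48.38 F3139
G1 X67.57 Y48.38 F3139
G1 X67.57 Y76.30 F3139
M5
G0 X0.00 Y0.00

1 u = 1 mm; y_m = 87.61 − y.

[1] `<polyline>` open polyline, #000000→engrave S164 F3139: (138.87,57.12) → (107.12,59.24) → (219.10,50.85)

[2] `<polyline>` open polyline, #000000→engrave S164 F3139: (45.72,50.54) → (221.72,73.22) → (208.59,43.46)

[3] `<path>` cubic bezier, #000000→engrave S164 F3139: (127.54,16.50) → (113.52,20.05) → (94.44,27.99) → (76.38,36.64) → (65.42,42.34) → (67.63,41.41)

[4] `<circle>` circle, #000000→engrave S164 F3139: (87.36,59.93) → (85.20,66.58) → (79.54,70.70) → (72.54,70.70) → (66.88,66.58) → (64.72,59.93) → (66.88,53.28) → (72.54,49.16) → (79.54,49.16) → (85.20,53.28) → (87.36,59.93) (closed)

[5] `<rect>` rectangle, #000000→engrave S164 F3139: (51.00,46.19) → (85.26,46.19) → (85.26,12.71) → (51.00,12.71) → (51.00,46.19) (closed)

[6] `<polygon>` rectangle, #000000→engrave S164 F3139: (67.57,76.30) → (163.66,76.30) → (163.66,48.38) → (67.57,48.38) → (67.57,76.30) (closed)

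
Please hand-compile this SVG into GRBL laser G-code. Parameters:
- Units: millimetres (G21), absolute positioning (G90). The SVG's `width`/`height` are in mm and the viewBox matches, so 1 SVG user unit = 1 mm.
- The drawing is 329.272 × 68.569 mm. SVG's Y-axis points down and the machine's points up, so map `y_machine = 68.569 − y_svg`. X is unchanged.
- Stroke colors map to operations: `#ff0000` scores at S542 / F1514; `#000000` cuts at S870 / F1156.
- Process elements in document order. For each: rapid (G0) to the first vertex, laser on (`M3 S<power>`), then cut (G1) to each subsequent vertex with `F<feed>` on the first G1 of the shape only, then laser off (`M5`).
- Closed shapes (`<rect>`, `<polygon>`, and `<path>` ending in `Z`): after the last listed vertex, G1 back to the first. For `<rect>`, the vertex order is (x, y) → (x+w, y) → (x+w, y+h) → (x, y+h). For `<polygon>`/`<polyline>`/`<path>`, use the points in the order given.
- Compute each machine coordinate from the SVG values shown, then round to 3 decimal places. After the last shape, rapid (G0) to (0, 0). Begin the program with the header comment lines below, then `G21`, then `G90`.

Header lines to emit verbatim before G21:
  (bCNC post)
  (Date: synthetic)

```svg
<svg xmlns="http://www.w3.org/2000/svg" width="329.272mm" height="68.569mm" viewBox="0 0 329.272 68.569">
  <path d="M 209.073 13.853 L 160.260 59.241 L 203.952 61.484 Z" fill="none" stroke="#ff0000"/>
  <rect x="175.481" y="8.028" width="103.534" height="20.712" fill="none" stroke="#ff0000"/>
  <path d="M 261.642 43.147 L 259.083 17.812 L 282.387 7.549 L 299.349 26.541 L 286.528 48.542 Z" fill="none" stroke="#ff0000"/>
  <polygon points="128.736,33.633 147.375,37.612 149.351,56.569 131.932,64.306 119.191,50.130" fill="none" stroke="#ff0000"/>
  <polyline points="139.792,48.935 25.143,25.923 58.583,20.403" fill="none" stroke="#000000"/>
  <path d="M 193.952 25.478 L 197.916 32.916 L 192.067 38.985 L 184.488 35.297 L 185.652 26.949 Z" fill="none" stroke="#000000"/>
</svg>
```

(bCNC post)
(Date: synthetic)
G21
G90
G0 X209.073 Y54.716
M3 S542
G1 X160.260 Y9.328 F1514
G1 X203.952 Y7.085
G1 X209.073 Y54.716
M5
G0 X175.481 Y60.541
M3 S542
G1 X279.015 Y60.541 F1514
G1 X279.015 Y39.829
G1 X175.481 Y39.829
G1 X175.481 Y60.541
M5
G0 X261.642 Y25.422
M3 S542
G1 X259.083 Y50.757 F1514
G1 X282.387 Y61.020
G1 X299.349 Y42.028
G1 X286.528 Y20.027
G1 X261.642 Y25.422
M5
G0 X128.736 Y34.936
M3 S542
G1 X147.375 Y30.957 F1514
G1 X149.351 Y12.000
G1 X131.932 Y4.263
G1 X119.191 Y18.439
G1 X128.736 Y34.936
M5
G0 X139.792 Y19.634
M3 S870
G1 X25.143 Y42.646 F1156
G1 X58.583 Y48.166
M5
G0 X193.952 Y43.091
M3 S870
G1 X197.916 Y35.653 F1156
G1 X192.067 Y29.584
G1 X184.488 Y33.272
G1 X185.652 Y41.620
G1 X193.952 Y43.091
M5
G0 X0.000 Y0.000

viewBox `0 0 329.272 68.569` with mm width/height → 1 unit = 1 mm. Flip: y_m = 68.569 − y_svg.

**Shape 1** — `<path>` closed polygon, stroke `#ff0000` → score (S542, F1514). Machine vertices: (209.073,54.716) → (160.260,9.328) → (203.952,7.085) → (209.073,54.716). Closed: final G1 returns to the first vertex.

**Shape 2** — `<rect>` rectangle, stroke `#ff0000` → score (S542, F1514). Machine vertices: (175.481,60.541) → (279.015,60.541) → (279.015,39.829) → (175.481,39.829) → (175.481,60.541). Closed: final G1 returns to the first vertex.

**Shape 3** — `<path>` regular polygon, stroke `#ff0000` → score (S542, F1514). Machine vertices: (261.642,25.422) → (259.083,50.757) → (282.387,61.020) → (299.349,42.028) → (286.528,20.027) → (261.642,25.422). Closed: final G1 returns to the first vertex.

**Shape 4** — `<polygon>` regular polygon, stroke `#ff0000` → score (S542, F1514). Machine vertices: (128.736,34.936) → (147.375,30.957) → (149.351,12.000) → (131.932,4.263) → (119.191,18.439) → (128.736,34.936). Closed: final G1 returns to the first vertex.

**Shape 5** — `<polyline>` open polyline, stroke `#000000` → cut (S870, F1156). Machine vertices: (139.792,19.634) → (25.143,42.646) → (58.583,48.166). Open path.

**Shape 6** — `<path>` regular polygon, stroke `#000000` → cut (S870, F1156). Machine vertices: (193.952,43.091) → (197.916,35.653) → (192.067,29.584) → (184.488,33.272) → (185.652,41.620) → (193.952,43.091). Closed: final G1 returns to the first vertex.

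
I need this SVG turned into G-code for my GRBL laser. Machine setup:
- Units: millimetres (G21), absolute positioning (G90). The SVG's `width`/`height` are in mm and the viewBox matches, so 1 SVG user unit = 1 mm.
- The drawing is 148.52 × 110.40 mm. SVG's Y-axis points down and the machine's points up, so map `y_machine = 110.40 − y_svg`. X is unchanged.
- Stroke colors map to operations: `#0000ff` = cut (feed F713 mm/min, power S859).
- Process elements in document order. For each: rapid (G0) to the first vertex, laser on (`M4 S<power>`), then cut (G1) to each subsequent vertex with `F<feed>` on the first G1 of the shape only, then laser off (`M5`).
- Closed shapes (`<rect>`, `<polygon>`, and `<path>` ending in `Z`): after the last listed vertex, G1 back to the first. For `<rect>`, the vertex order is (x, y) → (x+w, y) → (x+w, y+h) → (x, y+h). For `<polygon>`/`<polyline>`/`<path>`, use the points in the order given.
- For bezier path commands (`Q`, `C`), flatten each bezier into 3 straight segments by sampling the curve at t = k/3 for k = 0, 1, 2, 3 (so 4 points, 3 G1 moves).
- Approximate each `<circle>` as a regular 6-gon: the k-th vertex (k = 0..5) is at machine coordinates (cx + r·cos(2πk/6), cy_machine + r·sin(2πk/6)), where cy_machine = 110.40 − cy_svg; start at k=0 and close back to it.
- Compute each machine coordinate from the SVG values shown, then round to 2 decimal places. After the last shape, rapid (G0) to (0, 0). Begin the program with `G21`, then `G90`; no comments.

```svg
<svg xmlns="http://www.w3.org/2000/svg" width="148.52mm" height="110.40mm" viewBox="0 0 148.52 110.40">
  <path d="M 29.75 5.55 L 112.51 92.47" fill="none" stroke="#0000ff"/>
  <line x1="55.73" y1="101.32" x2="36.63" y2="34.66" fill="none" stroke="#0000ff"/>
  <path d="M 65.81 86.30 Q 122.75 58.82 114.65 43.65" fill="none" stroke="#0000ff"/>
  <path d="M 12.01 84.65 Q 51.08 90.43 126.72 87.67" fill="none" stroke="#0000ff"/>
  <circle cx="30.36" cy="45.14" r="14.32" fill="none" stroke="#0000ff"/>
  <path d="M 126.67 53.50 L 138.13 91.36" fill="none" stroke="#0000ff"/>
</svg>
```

viewBox `0 0 148.52 110.40` with mm width/height → 1 unit = 1 mm. Flip: y_m = 110.40 − y_svg.

**Shape 1** — `<path>` line segment, stroke `#0000ff` → cut (S859, F713). Machine vertices: (29.75,104.85) → (112.51,17.93). Open path.

**Shape 2** — `<line>` line segment, stroke `#0000ff` → cut (S859, F713). Machine vertices: (55.73,9.08) → (36.63,75.74). Open path.

**Shape 3** — `<path>` quadratic bezier, stroke `#0000ff` → cut (S859, F713). Control points (SVG): P0=(65.81,86.30), P1=(122.75,58.82), P2=(114.65,43.65); sampled at t=k/3. Machine vertices: (65.81,24.10) → (96.54,41.05) → (112.82,55.27) → (114.65,66.75). Open path.

**Shape 4** — `<path>` quadratic bezier, stroke `#0000ff` → cut (S859, F713). Control points (SVG): P0=(12.01,84.65), P1=(51.08,90.43), P2=(126.72,87.67); sampled at t=k/3. Machine vertices: (12.01,25.75) → (42.12,22.85) → (80.36,21.84) → (126.72,22.73). Open path.

**Shape 5** — `<circle>` circle, stroke `#0000ff` → cut (S859, F713). Machine vertices: (44.68,65.26) → (37.52,77.66) → (23.20,77.66) → (16.04,65.26) → (23.20,52.86) → (37.52,52.86) → (44.68,65.26). Closed: final G1 returns to the first vertex.

**Shape 6** — `<path>` line segment, stroke `#0000ff` → cut (S859, F713). Machine vertices: (126.67,56.90) → (138.13,19.04). Open path.

G21
G90
G0 X29.75 Y104.85
M4 S859
G1 X112.51 Y17.93 F713
M5
G0 X55.73 Y9.08
M4 S859
G1 X36.63 Y75.74 F713
M5
G0 X65.81 Y24.10
M4 S859
G1 X96.54 Y41.05 F713
G1 X112.82 Y55.27
G1 X114.65 Y66.75
M5
G0 X12.01 Y25.75
M4 S859
G1 X42.12 Y22.85 F713
G1 X80.36 Y21.84
G1 X126.72 Y22.73
M5
G0 X44.68 Y65.26
M4 S859
G1 X37.52 Y77.66 F713
G1 X23.20 Y77.66
G1 X16.04 Y65.26
G1 X23.20 Y52.86
G1 X37.52 Y52.86
G1 X44.68 Y65.26
M5
G0 X126.67 Y56.90
M4 S859
G1 X138.13 Y19.04 F713
M5
G0 X0.00 Y0.00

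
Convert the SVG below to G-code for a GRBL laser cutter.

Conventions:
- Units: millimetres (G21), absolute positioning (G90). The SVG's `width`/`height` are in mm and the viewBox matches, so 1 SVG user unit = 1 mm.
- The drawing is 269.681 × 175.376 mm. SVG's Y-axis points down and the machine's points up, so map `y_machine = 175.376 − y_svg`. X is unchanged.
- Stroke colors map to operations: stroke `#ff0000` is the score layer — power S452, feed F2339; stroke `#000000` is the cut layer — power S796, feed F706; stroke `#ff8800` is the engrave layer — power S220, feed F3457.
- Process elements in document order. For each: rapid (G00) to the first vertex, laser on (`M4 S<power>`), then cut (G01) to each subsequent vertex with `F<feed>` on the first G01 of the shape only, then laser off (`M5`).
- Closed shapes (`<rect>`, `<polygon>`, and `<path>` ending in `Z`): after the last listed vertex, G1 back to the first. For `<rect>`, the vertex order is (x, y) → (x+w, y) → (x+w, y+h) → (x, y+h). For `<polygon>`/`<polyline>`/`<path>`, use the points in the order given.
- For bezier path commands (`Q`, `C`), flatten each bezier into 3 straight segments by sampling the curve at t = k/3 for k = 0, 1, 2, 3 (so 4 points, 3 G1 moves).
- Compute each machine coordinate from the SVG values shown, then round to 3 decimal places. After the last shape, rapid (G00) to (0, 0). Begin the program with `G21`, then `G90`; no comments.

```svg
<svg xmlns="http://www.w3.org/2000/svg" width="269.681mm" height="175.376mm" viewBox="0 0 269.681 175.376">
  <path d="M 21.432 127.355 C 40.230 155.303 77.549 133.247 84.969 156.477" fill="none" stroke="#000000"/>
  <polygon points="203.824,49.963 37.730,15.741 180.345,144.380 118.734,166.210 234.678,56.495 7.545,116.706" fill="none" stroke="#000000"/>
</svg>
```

viewBox `0 0 269.681 175.376` with mm width/height → 1 unit = 1 mm. Flip: y_m = 175.376 − y_svg.

**Shape 1** — `<path>` cubic bezier, stroke `#000000` → cut (S796, F706). Control points (SVG): P0=(21.432,127.355), P1=(40.230,155.303), P2=(77.549,133.247), P3=(84.969,156.477); sampled at t=k/3. Machine vertices: (21.432,48.021) → (44.610,33.212) → (69.376,30.563) → (84.969,18.899). Open path.

**Shape 2** — `<polygon>` closed polygon, stroke `#000000` → cut (S796, F706). Machine vertices: (203.824,125.413) → (37.730,159.635) → (180.345,30.996) → (118.734,9.166) → (234.678,118.881) → (7.545,58.670) → (203.824,125.413). Closed: final G1 returns to the first vertex.

G21
G90
G00 X21.432 Y48.021
M4 S796
G01 X44.610 Y33.212 F706
G01 X69.376 Y30.563
G01 X84.969 Y18.899
M5
G00 X203.824 Y125.413
M4 S796
G01 X37.730 Y159.635 F706
G01 X180.345 Y30.996
G01 X118.734 Y9.166
G01 X234.678 Y118.881
G01 X7.545 Y58.670
G01 X203.824 Y125.413
M5
G00 X0.000 Y0.000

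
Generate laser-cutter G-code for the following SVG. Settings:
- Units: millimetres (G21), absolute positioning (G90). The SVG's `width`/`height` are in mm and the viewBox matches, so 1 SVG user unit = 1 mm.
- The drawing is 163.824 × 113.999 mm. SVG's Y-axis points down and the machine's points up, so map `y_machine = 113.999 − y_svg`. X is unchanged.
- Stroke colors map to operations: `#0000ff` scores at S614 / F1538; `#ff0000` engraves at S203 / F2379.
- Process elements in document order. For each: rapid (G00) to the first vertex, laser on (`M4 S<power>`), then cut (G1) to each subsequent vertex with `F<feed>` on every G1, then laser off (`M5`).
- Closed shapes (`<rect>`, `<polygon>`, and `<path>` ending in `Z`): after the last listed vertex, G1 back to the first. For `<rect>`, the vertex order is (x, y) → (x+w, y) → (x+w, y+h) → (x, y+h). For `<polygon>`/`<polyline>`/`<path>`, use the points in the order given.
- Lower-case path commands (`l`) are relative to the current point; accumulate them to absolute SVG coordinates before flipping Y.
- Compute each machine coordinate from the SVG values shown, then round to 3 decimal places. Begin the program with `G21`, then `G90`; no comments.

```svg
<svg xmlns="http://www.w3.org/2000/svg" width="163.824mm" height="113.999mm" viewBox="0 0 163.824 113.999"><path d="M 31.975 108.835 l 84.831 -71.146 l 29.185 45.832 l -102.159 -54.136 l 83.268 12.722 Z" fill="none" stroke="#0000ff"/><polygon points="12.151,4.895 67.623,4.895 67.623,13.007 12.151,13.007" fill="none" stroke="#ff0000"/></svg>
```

viewBox `0 0 163.824 113.999` with mm width/height → 1 unit = 1 mm. Flip: y_m = 113.999 − y_svg.

**Shape 1** — `<path>` closed polygon, stroke `#0000ff` → score (S614, F1538). Machine vertices: (31.975,5.164) → (116.806,76.310) → (145.991,30.478) → (43.832,84.614) → (127.100,71.892) → (31.975,5.164). Closed: final G1 returns to the first vertex.

**Shape 2** — `<polygon>` rectangle, stroke `#ff0000` → engrave (S203, F2379). Machine vertices: (12.151,109.104) → (67.623,109.104) → (67.623,100.992) → (12.151,100.992) → (12.151,109.104). Closed: final G1 returns to the first vertex.

G21
G90
G00 X31.975 Y5.164
M4 S614
G1 X116.806 Y76.310 F1538
G1 X145.991 Y30.478 F1538
G1 X43.832 Y84.614 F1538
G1 X127.100 Y71.892 F1538
G1 X31.975 Y5.164 F1538
M5
G00 X12.151 Y109.104
M4 S203
G1 X67.623 Y109.104 F2379
G1 X67.623 Y100.992 F2379
G1 X12.151 Y100.992 F2379
G1 X12.151 Y109.104 F2379
M5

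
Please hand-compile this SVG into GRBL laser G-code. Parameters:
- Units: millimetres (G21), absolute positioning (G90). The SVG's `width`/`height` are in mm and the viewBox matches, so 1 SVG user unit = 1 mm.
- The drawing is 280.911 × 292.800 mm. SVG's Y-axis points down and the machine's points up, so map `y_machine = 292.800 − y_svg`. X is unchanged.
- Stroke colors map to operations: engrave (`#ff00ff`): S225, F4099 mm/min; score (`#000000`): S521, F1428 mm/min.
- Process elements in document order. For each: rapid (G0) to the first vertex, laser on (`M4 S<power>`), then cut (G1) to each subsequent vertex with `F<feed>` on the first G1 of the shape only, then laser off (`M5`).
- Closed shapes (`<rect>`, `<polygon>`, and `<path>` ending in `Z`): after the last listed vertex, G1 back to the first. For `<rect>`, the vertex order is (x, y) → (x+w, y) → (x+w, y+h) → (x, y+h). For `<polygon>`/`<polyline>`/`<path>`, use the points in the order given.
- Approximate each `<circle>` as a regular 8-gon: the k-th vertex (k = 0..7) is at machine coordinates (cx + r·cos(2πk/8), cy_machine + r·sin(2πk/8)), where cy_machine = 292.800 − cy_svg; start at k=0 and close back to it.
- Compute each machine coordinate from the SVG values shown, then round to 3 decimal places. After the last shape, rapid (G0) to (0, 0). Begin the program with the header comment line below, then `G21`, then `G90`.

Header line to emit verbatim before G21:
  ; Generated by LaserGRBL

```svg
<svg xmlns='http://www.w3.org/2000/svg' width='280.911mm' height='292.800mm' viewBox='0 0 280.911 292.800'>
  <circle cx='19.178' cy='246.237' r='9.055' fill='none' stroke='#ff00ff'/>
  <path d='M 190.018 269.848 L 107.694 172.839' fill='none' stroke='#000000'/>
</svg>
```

viewBox `0 0 280.911 292.800` with mm width/height → 1 unit = 1 mm. Flip: y_m = 292.800 − y_svg.

**Shape 1** — `<circle>` circle, stroke `#ff00ff` → engrave (S225, F4099). Machine vertices: (28.233,46.563) → (25.581,52.966) → (19.178,55.618) → (12.775,52.966) → (10.123,46.563) → (12.775,40.160) → (19.178,37.508) → (25.581,40.160) → (28.233,46.563). Closed: final G1 returns to the first vertex.

**Shape 2** — `<path>` line segment, stroke `#000000` → score (S521, F1428). Machine vertices: (190.018,22.952) → (107.694,119.961). Open path.

; Generated by LaserGRBL
G21
G90
G0 X28.233 Y46.563
M4 S225
G1 X25.581 Y52.966 F4099
G1 X19.178 Y55.618
G1 X12.775 Y52.966
G1 X10.123 Y46.563
G1 X12.775 Y40.160
G1 X19.178 Y37.508
G1 X25.581 Y40.160
G1 X28.233 Y46.563
M5
G0 X190.018 Y22.952
M4 S521
G1 X107.694 Y119.961 F1428
M5
G0 X0.000 Y0.000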